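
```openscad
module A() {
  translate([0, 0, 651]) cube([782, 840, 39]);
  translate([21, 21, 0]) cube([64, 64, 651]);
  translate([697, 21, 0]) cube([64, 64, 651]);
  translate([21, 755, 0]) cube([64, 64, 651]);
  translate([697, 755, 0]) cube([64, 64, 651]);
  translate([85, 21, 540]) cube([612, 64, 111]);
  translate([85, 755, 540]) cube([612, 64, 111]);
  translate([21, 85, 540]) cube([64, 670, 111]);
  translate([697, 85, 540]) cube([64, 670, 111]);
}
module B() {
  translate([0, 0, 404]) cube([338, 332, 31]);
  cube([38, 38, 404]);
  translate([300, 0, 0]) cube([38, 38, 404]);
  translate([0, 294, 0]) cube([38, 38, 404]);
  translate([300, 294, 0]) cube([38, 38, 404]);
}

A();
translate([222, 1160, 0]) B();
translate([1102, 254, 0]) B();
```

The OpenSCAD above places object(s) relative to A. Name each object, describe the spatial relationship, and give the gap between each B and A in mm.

Each stool's nearest face is 320 mm from the table's bounding box.

A is a table. B is a stool. Two stools sit around the table at the +y, +x sides. The gap between each stool and the table is 320 mm.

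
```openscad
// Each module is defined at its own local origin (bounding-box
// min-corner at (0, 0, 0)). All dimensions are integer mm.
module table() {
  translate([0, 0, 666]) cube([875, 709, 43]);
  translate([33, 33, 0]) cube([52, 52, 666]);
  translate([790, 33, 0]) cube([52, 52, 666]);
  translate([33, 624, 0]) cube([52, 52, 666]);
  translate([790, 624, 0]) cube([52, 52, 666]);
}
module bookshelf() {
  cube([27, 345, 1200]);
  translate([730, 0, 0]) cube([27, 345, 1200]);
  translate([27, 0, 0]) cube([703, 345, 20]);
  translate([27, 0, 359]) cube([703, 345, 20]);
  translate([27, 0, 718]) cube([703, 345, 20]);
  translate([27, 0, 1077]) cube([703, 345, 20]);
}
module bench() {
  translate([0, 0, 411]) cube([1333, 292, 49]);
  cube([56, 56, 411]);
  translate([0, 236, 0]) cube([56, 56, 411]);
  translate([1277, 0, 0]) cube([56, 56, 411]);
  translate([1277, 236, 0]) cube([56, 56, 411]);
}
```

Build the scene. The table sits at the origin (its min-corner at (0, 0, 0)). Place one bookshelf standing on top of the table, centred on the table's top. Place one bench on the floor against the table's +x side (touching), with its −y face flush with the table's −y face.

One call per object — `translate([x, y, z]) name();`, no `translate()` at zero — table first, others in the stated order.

table();
translate([59, 182, 709]) bookshelf();
translate([875, 0, 0]) bench();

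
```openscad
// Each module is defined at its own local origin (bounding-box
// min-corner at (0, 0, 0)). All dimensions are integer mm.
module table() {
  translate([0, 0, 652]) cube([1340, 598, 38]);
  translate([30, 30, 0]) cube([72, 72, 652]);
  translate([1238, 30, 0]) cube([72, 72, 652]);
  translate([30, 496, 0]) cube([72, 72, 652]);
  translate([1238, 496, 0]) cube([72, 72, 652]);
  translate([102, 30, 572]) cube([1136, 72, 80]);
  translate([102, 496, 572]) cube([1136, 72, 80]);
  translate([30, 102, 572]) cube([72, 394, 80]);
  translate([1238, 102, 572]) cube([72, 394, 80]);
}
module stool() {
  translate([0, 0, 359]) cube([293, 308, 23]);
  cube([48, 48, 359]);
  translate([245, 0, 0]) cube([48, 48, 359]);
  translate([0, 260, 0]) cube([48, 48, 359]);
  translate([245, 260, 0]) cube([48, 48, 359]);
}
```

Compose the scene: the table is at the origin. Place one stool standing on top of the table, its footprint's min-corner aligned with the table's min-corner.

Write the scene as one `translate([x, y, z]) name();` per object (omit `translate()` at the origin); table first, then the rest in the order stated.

table();
translate([0, 0, 690]) stool();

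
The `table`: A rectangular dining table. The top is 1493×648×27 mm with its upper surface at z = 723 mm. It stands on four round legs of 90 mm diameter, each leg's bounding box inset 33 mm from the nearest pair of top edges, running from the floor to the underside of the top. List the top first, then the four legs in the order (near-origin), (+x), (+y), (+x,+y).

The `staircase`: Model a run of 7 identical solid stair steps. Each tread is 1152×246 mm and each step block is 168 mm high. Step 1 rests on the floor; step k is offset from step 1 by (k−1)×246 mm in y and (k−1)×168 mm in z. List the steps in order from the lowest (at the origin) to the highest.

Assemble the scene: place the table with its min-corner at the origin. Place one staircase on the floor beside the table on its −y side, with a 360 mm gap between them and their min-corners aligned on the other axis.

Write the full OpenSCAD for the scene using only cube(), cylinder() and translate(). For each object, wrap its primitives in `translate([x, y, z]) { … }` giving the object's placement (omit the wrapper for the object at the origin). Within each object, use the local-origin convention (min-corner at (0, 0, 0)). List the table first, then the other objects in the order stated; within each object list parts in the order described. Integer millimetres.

translate([0, 0, 696]) cube([1493, 648, 27]);
translate([78, 78, 0]) cylinder(h = 696, r = 45);
translate([1415, 78, 0]) cylinder(h = 696, r = 45);
translate([78, 570, 0]) cylinder(h = 696, r = 45);
translate([1415, 570, 0]) cylinder(h = 696, r = 45);
translate([0, -2082, 0]) {
  cube([1152, 246, 168]);
  translate([0, 246, 168]) cube([1152, 246, 168]);
  translate([0, 492, 336]) cube([1152, 246, 168]);
  translate([0, 738, 504]) cube([1152, 246, 168]);
  translate([0, 984, 672]) cube([1152, 246, 168]);
  translate([0, 1230, 840]) cube([1152, 246, 168]);
  translate([0, 1476, 1008]) cube([1152, 246, 168]);
}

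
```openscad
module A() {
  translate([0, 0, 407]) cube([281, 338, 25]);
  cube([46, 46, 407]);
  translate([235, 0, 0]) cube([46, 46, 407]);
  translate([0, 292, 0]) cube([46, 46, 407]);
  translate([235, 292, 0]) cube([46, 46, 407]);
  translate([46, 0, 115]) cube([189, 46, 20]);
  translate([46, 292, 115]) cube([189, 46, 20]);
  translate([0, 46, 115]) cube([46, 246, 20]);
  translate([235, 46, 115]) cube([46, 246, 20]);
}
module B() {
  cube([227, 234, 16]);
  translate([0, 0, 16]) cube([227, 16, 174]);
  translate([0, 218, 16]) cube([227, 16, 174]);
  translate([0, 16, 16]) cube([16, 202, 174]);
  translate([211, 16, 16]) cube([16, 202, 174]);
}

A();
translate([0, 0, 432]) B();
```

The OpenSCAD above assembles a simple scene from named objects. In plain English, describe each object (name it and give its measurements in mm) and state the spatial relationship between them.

A is a simple wooden stool: a rectangular seat 281 mm (x) by 338 mm (y), 25 mm thick, top face at z = 432 mm, on four square legs, each 46×46 mm in cross-section. The legs rest on z = 0, each flush with a corner of the seat. Four stretchers, 46 mm wide and 20 mm tall, connect adjacent legs with their undersides at z = 115 mm, each running between the inner faces of the legs it joins and aligned with the legs' outer faces on the other axis.

B is an open-topped rectangular box: outside dimensions 227×234×190 mm, with a uniform wall and base thickness of 16 mm. The base is a full 227×234 slab on the floor; four walls sit on top of the base. The front and back walls (the −y and +y sides) span the full width; the two side walls fit between them.

The open box is on top of the stool.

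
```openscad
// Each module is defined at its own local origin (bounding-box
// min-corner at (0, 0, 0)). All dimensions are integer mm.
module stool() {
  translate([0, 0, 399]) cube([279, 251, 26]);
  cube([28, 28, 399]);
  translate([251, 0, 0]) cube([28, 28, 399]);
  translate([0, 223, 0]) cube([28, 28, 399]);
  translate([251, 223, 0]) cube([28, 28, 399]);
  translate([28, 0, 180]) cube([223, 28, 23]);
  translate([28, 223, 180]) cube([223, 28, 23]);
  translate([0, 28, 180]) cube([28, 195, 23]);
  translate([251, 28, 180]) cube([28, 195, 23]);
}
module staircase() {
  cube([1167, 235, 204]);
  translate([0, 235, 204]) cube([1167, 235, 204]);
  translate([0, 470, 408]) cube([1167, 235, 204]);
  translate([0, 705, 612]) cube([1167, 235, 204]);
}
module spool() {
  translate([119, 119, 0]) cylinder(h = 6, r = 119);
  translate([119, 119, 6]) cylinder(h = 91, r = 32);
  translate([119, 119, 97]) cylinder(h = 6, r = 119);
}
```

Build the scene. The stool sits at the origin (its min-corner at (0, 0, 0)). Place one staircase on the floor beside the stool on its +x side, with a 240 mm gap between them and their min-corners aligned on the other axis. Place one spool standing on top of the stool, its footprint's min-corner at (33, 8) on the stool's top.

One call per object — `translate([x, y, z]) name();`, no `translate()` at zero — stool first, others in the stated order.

stool();
translate([519, 0, 0]) staircase();
translate([33, 8, 425]) spool();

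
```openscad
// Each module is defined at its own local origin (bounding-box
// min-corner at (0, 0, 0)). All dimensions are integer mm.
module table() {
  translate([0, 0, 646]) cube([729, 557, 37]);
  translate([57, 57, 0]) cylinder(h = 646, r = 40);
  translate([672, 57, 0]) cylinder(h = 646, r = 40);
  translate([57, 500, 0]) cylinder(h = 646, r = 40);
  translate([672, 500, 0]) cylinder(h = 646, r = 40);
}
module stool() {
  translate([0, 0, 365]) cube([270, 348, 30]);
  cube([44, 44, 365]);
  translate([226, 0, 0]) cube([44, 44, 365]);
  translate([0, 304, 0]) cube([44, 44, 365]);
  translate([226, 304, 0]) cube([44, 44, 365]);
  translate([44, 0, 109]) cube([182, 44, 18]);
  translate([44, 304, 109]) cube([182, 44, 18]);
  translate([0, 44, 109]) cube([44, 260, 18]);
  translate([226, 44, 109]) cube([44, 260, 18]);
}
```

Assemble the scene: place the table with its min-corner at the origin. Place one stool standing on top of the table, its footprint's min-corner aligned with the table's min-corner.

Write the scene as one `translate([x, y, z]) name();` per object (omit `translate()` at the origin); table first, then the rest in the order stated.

table();
translate([0, 0, 683]) stool();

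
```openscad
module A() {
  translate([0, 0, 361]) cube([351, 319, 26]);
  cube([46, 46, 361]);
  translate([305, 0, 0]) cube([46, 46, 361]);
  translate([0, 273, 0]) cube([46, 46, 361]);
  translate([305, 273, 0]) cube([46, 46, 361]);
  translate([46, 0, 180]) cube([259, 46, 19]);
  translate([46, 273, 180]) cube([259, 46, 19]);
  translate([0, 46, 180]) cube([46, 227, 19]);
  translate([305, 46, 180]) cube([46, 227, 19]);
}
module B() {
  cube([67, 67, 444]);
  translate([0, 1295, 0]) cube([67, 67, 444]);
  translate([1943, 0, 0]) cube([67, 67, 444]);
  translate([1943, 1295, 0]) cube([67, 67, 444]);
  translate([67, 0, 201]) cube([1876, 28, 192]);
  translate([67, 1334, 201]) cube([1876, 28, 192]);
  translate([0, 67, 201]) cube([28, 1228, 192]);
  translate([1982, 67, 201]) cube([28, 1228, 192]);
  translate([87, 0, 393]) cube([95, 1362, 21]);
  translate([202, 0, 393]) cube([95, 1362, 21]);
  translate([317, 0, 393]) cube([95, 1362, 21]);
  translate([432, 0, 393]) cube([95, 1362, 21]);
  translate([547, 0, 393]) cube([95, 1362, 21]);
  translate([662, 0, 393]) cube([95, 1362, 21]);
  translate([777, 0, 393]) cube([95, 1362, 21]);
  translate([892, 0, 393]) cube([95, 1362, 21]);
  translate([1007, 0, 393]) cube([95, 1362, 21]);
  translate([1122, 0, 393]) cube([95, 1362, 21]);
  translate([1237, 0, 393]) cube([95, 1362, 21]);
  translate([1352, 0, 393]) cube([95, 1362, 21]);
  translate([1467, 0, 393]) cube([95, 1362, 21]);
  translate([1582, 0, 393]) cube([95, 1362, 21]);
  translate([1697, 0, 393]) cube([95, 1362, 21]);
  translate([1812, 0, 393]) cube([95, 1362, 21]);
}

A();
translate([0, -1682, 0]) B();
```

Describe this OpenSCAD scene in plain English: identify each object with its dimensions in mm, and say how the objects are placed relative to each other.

A is a simple wooden stool: a rectangular seat 351 mm (x) by 319 mm (y), 26 mm thick, top face at z = 387 mm, on four square legs, each 46×46 mm in cross-section. The legs rest on z = 0, each flush with a corner of the seat. Four stretchers, 46 mm wide and 19 mm tall, connect adjacent legs with their undersides at z = 180 mm, each running between the inner faces of the legs it joins and aligned with the legs' outer faces on the other axis.

B is a bed frame 2010 mm long (x) by 1362 mm wide (y). Four 67×67 mm corner posts, 444 mm tall, at the corners of the footprint. Four rails of 28 mm thickness and 192 mm height run between adjacent posts with their undersides at z = 201 mm, their outer faces flush with the outside of the frame (the two x-running rails run between the posts' inner faces; the two y-running rails run between the posts' inner faces). 16 slats, each 95 mm wide (x) and 21 mm thick, lie across the top of the two x-running rails, running the full 1362 mm width of the frame in y; the slats are evenly spaced along x between the inner faces of the end posts with equal gaps (rounded down to the nearest mm) at the −x end and between each pair — any rounding remainder accumulates at the +x end.

The bed frame is on the floor beside the stool on its −y side.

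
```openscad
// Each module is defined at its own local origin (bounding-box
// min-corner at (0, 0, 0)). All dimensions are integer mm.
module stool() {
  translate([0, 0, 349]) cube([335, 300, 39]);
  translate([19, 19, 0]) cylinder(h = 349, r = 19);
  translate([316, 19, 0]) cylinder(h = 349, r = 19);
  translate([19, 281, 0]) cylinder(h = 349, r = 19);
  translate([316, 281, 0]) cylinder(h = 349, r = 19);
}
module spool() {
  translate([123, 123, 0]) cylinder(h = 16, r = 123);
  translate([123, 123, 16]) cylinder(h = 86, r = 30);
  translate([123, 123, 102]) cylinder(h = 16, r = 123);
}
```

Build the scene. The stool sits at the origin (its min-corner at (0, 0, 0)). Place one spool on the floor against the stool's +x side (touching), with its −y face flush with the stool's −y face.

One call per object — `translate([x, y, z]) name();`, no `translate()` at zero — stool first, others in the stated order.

stool();
translate([335, 0, 0]) spool();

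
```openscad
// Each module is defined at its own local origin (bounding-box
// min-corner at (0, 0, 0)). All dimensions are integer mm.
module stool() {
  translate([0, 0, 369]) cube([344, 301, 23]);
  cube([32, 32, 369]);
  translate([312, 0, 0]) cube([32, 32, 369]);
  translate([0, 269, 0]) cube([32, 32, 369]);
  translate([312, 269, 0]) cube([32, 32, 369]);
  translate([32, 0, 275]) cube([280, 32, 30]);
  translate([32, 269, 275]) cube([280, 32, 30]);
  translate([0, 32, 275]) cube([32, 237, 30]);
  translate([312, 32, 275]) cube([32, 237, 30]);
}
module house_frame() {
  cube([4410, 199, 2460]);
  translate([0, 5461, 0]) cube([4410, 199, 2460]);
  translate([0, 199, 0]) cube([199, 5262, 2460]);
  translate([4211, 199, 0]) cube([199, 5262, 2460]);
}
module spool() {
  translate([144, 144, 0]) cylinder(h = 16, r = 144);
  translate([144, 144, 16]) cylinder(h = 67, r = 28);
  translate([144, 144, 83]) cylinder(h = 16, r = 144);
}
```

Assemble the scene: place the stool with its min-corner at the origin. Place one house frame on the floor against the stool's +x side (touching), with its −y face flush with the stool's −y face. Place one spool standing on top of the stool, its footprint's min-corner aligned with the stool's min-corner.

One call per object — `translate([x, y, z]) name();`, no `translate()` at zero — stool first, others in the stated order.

stool();
translate([344, 0, 0]) house_frame();
translate([0, 0, 392]) spool();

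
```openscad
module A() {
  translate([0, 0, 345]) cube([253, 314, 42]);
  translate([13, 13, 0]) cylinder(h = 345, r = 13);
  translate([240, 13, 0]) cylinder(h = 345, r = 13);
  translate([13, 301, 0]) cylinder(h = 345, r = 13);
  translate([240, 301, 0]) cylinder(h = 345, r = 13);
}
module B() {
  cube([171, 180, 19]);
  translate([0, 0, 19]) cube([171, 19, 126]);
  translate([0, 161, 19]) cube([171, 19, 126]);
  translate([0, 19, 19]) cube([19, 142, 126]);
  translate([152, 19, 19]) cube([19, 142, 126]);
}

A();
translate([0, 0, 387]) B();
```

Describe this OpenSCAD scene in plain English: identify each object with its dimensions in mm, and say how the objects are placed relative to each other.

A is a four-legged stool. The seat is a 253×314×42 mm slab whose top surface is at z = 387 mm; four round legs, each 26 mm in diameter, run from the floor (z = 0) to the underside of the seat, each leg's axis is inset half a diameter from the nearest pair of seat edges (so the leg's bounding box is flush with the corner).

B is an open storage box with external size 171×180×145 mm and wall thickness 19 mm (the base is also 19 mm thick). The base covers the whole footprint; the four walls stand on the base, with the y-facing walls full-width and the x-facing walls fitting between their inner faces.

The open box is on top of the stool.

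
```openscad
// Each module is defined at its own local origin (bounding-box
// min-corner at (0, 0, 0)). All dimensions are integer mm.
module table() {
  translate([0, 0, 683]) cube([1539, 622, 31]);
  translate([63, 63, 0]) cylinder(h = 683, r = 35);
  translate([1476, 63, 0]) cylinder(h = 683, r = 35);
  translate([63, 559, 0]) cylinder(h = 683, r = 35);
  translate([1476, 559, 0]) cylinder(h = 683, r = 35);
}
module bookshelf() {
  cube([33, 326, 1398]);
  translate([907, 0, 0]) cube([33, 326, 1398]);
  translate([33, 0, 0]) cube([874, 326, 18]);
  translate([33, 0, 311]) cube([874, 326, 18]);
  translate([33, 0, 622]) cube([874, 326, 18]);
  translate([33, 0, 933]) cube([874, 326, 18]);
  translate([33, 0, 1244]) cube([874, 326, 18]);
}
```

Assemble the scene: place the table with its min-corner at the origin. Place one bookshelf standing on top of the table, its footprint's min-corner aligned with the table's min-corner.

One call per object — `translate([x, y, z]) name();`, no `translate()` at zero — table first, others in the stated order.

table();
translate([0, 0, 714]) bookshelf();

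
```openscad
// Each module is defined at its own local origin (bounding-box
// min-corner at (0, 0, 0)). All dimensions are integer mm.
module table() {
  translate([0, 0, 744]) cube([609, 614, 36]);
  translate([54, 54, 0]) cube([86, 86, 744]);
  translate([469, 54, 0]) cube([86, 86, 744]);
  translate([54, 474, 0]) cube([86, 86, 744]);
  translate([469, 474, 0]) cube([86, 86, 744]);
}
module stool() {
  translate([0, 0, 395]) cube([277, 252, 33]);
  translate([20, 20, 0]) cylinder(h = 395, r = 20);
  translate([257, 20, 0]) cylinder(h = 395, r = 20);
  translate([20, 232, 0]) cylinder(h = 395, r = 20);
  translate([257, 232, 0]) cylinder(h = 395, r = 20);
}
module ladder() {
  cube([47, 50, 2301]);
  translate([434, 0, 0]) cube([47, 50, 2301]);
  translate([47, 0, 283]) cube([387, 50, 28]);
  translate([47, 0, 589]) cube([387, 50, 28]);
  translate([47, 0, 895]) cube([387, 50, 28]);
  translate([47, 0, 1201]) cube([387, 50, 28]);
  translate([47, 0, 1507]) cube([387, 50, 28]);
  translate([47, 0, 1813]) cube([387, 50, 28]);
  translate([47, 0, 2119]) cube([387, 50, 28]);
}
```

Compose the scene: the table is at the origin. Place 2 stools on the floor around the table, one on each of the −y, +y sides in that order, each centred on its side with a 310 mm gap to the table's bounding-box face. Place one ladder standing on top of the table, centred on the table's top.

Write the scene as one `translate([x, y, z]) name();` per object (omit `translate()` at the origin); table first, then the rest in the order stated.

table();
translate([166, -562, 0]) stool();
translate([166, 924, 0]) stool();
translate([64, 282, 780]) ladder();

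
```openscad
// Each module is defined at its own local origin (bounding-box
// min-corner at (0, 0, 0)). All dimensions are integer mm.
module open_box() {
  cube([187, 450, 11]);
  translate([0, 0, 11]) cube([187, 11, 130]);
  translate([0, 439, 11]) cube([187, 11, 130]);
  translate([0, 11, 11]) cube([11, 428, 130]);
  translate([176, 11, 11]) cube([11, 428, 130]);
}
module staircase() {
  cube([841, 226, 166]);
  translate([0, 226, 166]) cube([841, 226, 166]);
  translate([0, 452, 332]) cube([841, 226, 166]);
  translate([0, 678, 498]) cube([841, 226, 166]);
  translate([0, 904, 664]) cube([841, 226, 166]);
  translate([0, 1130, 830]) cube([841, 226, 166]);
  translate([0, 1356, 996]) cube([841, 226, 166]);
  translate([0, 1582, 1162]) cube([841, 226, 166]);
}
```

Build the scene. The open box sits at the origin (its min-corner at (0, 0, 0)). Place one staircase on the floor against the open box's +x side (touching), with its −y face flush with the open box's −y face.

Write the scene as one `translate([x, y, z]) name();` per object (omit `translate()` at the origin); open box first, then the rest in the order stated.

open_box();
translate([187, 0, 0]) staircase();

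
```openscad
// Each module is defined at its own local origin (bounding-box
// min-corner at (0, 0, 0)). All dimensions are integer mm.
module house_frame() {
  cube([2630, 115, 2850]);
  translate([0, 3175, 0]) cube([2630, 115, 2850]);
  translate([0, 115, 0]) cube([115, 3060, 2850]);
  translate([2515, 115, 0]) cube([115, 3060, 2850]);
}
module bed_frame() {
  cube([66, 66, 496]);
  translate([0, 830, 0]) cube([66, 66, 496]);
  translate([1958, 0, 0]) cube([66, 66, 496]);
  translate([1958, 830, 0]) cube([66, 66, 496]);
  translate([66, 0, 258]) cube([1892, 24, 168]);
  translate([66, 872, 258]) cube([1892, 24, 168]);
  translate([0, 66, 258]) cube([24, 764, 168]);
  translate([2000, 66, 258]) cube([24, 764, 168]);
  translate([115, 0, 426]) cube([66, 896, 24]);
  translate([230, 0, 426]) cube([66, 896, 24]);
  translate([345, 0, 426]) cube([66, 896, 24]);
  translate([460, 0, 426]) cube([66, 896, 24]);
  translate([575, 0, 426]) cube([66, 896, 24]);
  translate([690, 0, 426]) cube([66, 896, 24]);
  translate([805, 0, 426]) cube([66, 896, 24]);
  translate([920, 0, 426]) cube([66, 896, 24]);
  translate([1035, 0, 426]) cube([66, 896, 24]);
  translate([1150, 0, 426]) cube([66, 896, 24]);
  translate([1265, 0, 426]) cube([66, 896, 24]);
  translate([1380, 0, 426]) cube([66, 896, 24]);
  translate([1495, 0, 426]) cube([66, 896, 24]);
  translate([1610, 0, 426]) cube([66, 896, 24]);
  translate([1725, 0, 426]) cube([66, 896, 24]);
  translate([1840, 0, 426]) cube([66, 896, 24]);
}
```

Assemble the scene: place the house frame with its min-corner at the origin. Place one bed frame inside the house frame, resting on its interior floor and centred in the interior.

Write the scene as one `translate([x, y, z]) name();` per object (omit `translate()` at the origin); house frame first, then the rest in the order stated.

house_frame();
translate([303, 1197, 0]) bed_frame();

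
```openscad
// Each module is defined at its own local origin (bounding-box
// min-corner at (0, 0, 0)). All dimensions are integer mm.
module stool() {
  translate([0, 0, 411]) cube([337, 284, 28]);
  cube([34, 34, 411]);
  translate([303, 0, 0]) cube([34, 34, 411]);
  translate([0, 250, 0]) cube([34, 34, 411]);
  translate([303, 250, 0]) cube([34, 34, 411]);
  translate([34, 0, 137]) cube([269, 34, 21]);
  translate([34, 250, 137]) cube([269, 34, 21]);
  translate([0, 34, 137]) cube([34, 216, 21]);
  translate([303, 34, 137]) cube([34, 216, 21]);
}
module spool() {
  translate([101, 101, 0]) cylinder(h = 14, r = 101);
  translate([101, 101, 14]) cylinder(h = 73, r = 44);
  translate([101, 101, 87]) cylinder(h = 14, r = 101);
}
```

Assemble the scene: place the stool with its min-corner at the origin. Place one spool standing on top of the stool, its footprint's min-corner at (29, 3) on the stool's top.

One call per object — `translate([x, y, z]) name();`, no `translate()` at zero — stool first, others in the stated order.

stool();
translate([29, 3, 439]) spool();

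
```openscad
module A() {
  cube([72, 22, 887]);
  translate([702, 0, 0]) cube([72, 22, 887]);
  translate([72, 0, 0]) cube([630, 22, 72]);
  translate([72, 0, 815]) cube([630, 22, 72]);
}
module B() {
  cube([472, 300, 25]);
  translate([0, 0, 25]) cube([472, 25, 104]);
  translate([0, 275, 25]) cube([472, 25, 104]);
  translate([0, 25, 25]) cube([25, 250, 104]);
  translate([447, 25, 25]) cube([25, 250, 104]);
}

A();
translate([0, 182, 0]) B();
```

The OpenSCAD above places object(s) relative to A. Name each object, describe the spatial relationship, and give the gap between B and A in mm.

The open box's nearest face is 160 mm from the picture frame's +y face.

A is a picture frame. B is an open box. The open box is on the floor beside the picture frame on its +y side. The gap between the open box and the picture frame is 160 mm.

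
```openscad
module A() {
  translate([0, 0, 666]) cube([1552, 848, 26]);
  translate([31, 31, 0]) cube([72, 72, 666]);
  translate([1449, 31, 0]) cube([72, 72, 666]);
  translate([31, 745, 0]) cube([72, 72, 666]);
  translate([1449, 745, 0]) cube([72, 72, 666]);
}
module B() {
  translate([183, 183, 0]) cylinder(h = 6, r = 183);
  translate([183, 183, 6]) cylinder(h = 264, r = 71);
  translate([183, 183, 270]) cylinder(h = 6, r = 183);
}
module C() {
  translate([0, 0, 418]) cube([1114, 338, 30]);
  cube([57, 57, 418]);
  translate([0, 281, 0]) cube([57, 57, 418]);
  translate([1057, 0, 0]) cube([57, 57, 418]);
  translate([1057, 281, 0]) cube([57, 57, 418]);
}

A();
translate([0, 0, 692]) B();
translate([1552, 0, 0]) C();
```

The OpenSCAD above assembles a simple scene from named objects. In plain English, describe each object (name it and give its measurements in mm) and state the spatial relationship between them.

A is a table: top 1552 mm (x) × 848 mm (y), 26 mm thick, upper face at z = 692 mm, on four 72×72 mm square legs, each inset 31 mm from the nearest pair of top edges, running from z = 0 to the bottom of the top.

B is a spool: two coaxial disc flanges of radius 183 mm and thickness 6 mm, joined by a core cylinder of radius 71 mm and height 264 mm. The lower flange rests on z = 0 and the three cylinders share a vertical axis.

C is a long wooden bench with a 1114 mm (x) × 338 mm (y) seat, 30 mm thick, its top surface 448 mm above the floor. Four 57 mm square legs at the seat corners, flush with the edges, run from z = 0 to the seat underside.

The spool is on top of the table. The bench is against the table's +x side, with their −y faces flush.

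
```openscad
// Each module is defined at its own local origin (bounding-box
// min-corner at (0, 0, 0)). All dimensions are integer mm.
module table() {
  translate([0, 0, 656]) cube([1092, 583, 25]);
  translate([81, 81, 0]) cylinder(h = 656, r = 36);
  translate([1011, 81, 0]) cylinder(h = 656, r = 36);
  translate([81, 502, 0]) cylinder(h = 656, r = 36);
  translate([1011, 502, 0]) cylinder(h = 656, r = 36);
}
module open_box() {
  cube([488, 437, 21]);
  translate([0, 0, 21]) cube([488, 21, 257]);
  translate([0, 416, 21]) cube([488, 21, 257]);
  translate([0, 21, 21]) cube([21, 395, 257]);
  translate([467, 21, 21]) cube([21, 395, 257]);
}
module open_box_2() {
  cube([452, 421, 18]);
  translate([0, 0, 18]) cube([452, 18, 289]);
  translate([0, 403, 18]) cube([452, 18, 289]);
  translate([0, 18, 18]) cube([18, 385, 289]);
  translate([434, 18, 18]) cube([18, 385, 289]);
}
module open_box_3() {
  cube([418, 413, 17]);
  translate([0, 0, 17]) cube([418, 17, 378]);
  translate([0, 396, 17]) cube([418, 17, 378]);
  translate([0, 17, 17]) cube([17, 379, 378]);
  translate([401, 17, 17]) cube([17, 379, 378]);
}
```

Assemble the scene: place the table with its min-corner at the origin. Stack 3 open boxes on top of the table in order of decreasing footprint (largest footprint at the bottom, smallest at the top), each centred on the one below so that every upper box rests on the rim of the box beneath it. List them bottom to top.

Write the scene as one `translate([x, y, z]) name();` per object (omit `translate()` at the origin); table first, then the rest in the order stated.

table();
translate([302, 73, 681]) open_box();
translate([320, 81, 959]) open_box_2();
translate([337, 85, 1266]) open_box_3();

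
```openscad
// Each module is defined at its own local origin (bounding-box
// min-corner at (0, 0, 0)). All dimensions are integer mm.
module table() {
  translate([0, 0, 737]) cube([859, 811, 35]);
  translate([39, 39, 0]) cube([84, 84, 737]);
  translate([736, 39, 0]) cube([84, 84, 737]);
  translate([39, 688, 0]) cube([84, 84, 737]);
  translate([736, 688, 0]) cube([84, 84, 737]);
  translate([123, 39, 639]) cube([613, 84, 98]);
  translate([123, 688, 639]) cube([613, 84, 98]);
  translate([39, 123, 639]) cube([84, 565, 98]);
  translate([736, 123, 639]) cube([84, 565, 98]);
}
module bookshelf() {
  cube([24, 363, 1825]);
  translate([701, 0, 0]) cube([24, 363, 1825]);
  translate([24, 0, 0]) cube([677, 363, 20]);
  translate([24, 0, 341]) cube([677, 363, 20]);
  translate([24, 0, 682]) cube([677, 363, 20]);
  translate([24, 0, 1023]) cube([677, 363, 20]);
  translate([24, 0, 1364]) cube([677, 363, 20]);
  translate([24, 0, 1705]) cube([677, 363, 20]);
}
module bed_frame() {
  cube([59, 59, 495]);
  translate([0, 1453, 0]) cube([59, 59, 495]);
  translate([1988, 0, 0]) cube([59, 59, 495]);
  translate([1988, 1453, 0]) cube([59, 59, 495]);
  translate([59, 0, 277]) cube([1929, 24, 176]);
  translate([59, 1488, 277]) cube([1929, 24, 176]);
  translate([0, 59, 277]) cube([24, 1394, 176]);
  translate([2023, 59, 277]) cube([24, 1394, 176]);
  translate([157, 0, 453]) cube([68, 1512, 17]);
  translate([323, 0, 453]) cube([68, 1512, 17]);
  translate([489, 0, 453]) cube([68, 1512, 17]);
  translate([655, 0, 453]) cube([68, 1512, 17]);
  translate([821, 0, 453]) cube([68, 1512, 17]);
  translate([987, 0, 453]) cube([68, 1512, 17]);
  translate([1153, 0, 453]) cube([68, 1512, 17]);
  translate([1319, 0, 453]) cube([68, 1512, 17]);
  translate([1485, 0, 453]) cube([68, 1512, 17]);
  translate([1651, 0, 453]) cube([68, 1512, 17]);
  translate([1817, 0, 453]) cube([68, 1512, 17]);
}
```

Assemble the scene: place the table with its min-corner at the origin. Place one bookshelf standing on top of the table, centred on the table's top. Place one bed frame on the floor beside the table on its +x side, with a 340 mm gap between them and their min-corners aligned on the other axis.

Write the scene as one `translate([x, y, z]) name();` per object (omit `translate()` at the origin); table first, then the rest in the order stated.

table();
translate([67, 224, 772]) bookshelf();
translate([1199, 0, 0]) bed_frame();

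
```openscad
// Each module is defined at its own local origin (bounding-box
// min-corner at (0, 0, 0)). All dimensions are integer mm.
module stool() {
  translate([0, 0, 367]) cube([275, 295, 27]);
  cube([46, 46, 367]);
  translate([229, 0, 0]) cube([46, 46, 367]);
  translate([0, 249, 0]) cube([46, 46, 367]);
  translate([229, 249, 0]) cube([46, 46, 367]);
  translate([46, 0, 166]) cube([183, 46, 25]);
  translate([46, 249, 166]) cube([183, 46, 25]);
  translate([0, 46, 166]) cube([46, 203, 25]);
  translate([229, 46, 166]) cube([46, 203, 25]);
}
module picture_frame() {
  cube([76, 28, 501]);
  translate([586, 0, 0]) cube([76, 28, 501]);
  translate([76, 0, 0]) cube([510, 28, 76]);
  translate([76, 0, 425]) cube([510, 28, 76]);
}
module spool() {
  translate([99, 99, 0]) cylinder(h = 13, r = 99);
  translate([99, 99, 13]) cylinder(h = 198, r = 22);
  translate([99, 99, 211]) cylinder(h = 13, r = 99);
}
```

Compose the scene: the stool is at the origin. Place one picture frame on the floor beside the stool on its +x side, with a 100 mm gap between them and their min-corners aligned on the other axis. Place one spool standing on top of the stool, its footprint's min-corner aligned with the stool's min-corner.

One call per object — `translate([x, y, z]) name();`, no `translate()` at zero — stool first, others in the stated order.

stool();
translate([375, 0, 0]) picture_frame();
translate([0, 0, 394]) spool();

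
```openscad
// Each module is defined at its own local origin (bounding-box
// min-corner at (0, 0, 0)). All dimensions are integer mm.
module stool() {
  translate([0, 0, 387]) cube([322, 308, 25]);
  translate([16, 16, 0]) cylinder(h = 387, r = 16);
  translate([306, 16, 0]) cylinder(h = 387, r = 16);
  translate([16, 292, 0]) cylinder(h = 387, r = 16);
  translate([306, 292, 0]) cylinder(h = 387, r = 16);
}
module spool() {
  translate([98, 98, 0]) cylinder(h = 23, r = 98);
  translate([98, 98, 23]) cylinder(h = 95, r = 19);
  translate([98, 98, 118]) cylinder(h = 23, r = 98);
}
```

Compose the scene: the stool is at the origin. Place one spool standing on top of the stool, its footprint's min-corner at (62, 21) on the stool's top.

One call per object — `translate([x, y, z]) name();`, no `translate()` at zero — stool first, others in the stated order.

stool();
translate([62, 21, 412]) spool();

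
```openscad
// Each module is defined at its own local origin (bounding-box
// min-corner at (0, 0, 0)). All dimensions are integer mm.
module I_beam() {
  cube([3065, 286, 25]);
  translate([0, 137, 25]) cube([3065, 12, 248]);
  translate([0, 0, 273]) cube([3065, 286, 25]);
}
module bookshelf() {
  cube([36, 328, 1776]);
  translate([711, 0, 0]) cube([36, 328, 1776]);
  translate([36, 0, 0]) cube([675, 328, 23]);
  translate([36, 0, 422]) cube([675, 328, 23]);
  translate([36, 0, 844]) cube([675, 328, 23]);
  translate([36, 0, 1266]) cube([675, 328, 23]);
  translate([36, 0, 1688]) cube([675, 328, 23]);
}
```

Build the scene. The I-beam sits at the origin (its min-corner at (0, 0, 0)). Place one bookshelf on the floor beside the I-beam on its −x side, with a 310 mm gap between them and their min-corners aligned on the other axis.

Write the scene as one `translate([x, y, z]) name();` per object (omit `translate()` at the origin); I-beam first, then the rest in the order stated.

I_beam();
translate([-1057, 0, 0]) bookshelf();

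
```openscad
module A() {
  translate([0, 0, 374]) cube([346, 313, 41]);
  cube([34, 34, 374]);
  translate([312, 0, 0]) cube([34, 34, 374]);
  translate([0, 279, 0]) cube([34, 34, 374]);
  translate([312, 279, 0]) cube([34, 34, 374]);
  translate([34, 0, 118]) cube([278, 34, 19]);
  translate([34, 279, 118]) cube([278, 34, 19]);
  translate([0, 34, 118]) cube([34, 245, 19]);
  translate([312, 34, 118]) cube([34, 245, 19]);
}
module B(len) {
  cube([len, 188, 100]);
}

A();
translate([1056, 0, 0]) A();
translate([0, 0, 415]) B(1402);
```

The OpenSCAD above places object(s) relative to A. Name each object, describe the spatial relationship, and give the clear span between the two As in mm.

Second stool starts at x = 1056; first ends at x = 346; clear span = 1056 − 346 = 710 mm.

A is a stool. B is a beam. A beam spans the tops of two stools. The clear span between the two stools is 710 mm.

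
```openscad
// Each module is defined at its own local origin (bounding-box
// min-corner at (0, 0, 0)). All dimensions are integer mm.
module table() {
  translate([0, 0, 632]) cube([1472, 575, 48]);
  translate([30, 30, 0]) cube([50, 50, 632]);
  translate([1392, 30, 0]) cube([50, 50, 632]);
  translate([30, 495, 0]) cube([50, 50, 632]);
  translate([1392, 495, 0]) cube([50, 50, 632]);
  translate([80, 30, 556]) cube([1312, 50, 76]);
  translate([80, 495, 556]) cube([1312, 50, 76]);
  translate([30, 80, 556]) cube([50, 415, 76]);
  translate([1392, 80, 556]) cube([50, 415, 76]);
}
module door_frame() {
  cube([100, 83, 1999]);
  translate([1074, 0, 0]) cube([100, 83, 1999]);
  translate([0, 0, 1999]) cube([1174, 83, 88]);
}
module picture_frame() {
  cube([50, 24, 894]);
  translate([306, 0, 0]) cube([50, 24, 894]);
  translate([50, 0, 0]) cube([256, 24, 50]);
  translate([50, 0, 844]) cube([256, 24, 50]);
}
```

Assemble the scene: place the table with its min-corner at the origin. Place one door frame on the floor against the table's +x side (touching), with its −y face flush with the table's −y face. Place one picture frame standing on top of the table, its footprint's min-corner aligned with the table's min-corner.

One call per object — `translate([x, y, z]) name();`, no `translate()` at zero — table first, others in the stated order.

table();
translate([1472, 0, 0]) door_frame();
translate([0, 0, 680]) picture_frame();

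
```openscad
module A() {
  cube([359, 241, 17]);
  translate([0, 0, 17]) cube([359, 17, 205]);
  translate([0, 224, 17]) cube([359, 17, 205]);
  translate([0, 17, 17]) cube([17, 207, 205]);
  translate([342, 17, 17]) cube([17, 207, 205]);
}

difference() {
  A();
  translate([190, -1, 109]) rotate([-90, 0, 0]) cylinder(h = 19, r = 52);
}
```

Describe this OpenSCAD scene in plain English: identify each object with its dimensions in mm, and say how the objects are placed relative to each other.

A is an open storage box with external size 359×241×222 mm and wall thickness 17 mm (the base is also 17 mm thick). The base covers the whole footprint; the four walls stand on the base, with the y-facing walls full-width and the x-facing walls fitting between their inner faces.

The open box has a circular hole of radius 52 mm through its front wall, centred at (x = 190, z = 109).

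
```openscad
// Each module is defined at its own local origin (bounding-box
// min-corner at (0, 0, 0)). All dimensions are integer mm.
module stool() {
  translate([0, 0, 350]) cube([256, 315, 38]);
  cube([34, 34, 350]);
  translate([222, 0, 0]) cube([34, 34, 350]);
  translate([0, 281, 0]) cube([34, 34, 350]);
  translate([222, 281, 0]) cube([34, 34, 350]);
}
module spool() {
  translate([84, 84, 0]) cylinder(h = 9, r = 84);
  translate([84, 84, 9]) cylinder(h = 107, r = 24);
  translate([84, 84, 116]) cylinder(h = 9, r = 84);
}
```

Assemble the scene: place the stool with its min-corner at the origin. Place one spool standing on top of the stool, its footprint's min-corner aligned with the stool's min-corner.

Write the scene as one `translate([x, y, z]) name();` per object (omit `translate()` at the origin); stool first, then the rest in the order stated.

stool();
translate([0, 0, 388]) spool();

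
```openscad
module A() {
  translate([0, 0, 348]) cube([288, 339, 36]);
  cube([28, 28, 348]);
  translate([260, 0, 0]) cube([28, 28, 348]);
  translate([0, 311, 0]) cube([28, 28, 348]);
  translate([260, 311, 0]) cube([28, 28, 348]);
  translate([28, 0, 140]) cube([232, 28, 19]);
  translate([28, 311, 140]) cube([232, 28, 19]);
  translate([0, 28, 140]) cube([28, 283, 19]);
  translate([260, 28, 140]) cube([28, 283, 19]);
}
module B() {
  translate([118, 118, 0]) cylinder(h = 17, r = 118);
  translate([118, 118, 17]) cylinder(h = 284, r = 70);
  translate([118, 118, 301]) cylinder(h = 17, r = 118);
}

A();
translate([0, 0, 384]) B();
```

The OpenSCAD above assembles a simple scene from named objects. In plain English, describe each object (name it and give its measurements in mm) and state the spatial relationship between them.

A is a four-legged stool. The seat is 288×339 mm, 36 mm thick, top at z = 384 mm. It stands on four square legs, each 28×28 mm in cross-section, from z = 0 to the seat underside, each flush with a corner of the seat. Four stretchers, 28 mm wide and 19 mm tall, connect adjacent legs with their undersides at z = 140 mm, each running between the inner faces of the legs it joins and aligned with the legs' outer faces on the other axis.

B is a spool: two coaxial disc flanges of radius 118 mm and thickness 17 mm, joined by a core cylinder of radius 70 mm and height 284 mm. The lower flange rests on z = 0 and the three cylinders share a vertical axis.

The spool is on top of the stool.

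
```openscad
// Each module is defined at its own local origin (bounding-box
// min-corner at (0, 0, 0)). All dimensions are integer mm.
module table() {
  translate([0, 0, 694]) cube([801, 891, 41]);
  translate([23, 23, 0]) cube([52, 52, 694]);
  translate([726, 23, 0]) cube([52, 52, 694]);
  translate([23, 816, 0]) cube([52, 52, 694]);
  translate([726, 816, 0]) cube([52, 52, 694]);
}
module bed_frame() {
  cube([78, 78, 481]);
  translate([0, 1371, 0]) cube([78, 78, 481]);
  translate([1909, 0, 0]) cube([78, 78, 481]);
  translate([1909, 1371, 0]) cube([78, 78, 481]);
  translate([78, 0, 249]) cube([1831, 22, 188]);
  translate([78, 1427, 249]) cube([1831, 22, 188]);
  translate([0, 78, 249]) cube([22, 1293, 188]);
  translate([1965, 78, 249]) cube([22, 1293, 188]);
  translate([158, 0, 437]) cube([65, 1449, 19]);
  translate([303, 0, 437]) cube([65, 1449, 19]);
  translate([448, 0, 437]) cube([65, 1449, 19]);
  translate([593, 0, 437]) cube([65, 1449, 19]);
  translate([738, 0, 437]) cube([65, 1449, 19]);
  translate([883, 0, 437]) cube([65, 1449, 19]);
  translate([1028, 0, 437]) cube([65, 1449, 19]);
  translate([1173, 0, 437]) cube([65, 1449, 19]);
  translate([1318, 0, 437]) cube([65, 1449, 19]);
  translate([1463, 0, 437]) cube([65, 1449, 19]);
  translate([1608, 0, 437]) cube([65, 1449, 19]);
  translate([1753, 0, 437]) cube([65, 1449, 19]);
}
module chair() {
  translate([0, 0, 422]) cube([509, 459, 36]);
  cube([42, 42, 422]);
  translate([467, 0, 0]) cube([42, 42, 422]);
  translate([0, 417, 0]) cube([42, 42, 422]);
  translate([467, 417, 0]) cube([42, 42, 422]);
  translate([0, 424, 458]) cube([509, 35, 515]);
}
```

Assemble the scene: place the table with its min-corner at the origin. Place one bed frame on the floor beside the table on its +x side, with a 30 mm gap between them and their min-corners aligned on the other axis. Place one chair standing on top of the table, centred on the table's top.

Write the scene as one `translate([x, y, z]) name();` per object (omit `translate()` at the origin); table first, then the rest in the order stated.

table();
translate([831, 0, 0]) bed_frame();
translate([146, 216, 735]) chair();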